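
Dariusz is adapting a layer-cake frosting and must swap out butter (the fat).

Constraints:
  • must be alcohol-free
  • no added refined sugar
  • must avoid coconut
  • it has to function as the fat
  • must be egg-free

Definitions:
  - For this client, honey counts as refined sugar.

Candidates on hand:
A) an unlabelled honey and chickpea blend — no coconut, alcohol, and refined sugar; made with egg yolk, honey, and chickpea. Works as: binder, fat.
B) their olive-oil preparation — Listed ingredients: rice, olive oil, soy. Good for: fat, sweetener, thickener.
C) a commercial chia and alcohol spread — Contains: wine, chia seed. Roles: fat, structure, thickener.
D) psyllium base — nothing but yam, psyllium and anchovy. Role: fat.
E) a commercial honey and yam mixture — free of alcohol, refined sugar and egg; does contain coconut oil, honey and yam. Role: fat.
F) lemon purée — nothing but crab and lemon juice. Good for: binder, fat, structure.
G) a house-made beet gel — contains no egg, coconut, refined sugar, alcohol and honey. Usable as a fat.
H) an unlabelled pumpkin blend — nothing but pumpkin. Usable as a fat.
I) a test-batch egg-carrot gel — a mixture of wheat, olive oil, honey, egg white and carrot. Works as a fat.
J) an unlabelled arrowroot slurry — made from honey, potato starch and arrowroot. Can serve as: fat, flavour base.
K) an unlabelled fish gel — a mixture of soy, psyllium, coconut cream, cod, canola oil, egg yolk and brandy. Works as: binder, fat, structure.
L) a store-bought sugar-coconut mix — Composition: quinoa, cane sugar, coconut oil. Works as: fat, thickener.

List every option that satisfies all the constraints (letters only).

A: has honey, so not no-added-sugar; has egg yolk, so not egg-free — reject
B: works as a fat, no coconut, no egg — OK
C: has wine, so not alcohol-free — no
D: only anchovy, yam, and psyllium; none excluded — keep
E: has honey, so not no-added-sugar; has coconut oil, so not coconut-free — out
F: works as a fat, no-added-sugar, no egg — valid
G: every rule checks out — valid
H: works as a fat, no coconut, no alcohol — OK
I: has honey, so not no-added-sugar; has egg white, so not egg-free — no
J: has honey, so not no-added-sugar — reject
K: has brandy, so not alcohol-free; has coconut cream, so not coconut-free (and 1 more) — out
L: has cane sugar, so not no-added-sugar; has coconut oil, so not coconut-free — reject

B, D, F, G, H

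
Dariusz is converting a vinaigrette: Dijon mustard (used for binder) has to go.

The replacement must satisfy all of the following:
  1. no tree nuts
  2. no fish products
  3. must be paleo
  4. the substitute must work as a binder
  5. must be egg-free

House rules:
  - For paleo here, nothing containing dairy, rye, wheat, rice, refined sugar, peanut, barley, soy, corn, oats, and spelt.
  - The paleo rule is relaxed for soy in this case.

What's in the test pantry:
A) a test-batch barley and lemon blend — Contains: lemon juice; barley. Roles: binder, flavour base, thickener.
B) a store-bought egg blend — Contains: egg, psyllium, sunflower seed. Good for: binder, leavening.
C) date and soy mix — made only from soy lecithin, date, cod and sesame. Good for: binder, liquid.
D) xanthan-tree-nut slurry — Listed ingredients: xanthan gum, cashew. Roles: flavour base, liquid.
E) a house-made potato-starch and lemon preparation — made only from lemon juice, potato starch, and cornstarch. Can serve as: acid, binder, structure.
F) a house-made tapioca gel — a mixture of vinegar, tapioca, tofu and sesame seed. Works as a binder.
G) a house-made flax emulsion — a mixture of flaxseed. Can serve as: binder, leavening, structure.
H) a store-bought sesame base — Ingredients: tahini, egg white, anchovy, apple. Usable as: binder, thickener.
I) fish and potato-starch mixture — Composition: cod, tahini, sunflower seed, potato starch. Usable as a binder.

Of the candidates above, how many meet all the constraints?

A: has barley, so not paleo — out
B: has egg, so not egg-free — reject
C: has cod, so not fish-free — no
D: not usable as a binder; has cashew, so not tree-nut-free — no
E: has cornstarch, so not paleo — out
F: soy is permitted under the paleo carve-out; nothing else excluded — keep
G: works as a binder, paleo, no tree nuts — valid
H: has egg white, so not egg-free; has anchovy, so not fish-free — reject
I: has cod, so not fish-free — out

2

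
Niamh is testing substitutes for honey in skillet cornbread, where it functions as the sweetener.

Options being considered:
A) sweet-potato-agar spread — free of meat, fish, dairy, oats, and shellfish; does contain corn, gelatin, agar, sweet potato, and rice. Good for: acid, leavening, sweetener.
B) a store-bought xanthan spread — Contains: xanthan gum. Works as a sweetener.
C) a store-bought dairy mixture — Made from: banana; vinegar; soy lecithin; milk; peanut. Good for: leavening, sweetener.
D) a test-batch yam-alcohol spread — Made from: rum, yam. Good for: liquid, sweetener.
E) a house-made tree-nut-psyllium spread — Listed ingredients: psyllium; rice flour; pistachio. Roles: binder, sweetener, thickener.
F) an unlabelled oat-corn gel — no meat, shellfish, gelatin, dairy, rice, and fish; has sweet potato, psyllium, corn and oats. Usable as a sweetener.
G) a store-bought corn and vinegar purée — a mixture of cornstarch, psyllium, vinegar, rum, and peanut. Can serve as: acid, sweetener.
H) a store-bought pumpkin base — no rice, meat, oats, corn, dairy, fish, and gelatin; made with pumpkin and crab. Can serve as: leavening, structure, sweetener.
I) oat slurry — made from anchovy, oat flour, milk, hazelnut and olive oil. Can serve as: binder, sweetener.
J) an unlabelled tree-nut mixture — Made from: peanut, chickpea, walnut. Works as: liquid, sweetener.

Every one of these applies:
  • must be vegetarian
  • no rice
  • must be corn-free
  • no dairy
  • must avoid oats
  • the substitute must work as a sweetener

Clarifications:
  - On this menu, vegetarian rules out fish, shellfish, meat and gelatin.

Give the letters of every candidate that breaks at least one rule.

A, C, E, F, G, H, I

A: has gelatin, so not vegetarian; has rice, so not rice-free (and 1 more) — reject
B: every rule checks out — OK
C: has milk, so not dairy-free — reject
D: all constraints satisfied — keep
E: has rice flour, so not rice-free — reject
F: has oats, so not oat-free; has corn, so not corn-free — no
G: has cornstarch, so not corn-free — reject
H: has crab, so not vegetarian — reject
I: has anchovy, so not vegetarian; has milk, so not dairy-free (and 1 more) — reject
J: no dairy, no corn — keep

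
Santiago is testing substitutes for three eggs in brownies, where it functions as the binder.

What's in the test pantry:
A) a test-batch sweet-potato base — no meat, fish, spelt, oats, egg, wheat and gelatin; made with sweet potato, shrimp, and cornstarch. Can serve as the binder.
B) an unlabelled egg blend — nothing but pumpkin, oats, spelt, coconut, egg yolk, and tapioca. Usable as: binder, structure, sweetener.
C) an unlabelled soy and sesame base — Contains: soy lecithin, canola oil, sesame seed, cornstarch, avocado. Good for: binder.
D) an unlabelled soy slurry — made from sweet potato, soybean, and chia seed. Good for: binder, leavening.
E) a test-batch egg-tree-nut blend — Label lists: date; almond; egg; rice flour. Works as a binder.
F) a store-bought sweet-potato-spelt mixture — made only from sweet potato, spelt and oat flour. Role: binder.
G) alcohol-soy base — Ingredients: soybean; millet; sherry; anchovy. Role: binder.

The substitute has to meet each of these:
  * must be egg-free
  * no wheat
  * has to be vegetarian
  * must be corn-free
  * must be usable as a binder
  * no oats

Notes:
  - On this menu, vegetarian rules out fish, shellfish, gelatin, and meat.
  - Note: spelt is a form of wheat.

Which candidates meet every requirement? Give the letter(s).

A: has shrimp, so not vegetarian; has cornstarch, so not corn-free — no
B: has spelt, so not wheat-free; has egg yolk, so not egg-free (and 1 more) — no
C: has cornstarch, so not corn-free — out
D: nothing on the exclusion list — valid
E: has egg, so not egg-free — no
F: has spelt, so not wheat-free; has oat flour, so not oat-free — no
G: has anchovy, so not vegetarian — no

D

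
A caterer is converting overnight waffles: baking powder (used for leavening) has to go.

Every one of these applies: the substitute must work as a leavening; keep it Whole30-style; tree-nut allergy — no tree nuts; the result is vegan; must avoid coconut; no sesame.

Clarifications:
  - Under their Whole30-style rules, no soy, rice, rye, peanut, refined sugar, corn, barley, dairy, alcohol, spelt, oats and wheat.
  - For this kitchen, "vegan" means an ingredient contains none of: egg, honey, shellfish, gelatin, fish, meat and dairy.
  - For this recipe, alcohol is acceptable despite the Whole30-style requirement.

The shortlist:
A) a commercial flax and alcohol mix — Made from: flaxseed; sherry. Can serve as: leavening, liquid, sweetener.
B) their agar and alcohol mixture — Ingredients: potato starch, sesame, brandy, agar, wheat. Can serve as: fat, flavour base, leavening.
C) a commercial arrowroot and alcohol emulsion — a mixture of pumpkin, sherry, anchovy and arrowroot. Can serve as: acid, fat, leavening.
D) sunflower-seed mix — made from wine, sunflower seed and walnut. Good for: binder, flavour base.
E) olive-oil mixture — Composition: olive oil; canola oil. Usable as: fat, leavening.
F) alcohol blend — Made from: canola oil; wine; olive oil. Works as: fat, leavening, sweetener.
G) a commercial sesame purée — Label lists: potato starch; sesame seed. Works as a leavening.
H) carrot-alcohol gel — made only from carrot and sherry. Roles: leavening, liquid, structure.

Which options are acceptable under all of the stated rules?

A: alcohol is permitted under the Whole30-style carve-out; nothing else excluded — valid
B: has wheat, so not Whole30-style; has sesame, so not sesame-free — reject
C: has anchovy, so not vegan — reject
D: not usable as a leavening; has walnut, so not tree-nut-free — no
E: works as a leavening, no tree nuts, vegan — keep
F: alcohol is permitted under the Whole30-style carve-out; nothing else excluded — keep
G: has sesame seed, so not sesame-free — out
H: alcohol is permitted under the Whole30-style carve-out; nothing else excluded — keep

A, E, F, H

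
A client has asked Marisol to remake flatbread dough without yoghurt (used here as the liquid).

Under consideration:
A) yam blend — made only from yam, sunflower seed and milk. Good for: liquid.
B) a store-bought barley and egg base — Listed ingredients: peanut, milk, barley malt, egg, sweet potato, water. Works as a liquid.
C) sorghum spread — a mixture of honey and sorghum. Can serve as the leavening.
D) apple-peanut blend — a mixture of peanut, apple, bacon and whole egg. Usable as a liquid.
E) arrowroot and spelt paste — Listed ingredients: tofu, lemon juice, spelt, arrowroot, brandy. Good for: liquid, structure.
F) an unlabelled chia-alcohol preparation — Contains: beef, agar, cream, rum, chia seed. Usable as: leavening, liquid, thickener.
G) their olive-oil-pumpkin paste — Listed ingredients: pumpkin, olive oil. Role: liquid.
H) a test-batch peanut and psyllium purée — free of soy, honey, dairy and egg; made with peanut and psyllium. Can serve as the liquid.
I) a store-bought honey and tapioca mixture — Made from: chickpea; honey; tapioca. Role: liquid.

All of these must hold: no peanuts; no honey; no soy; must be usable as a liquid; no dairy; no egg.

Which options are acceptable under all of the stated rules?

A: has milk, so not dairy-free — reject
B: has milk, so not dairy-free; has peanut, so not peanut-free (and 1 more) — reject
C: not usable as a liquid; has honey, so not honey-free — reject
D: has peanut, so not peanut-free; has whole egg, so not egg-free — reject
E: has tofu, so not soy-free — no
F: has cream, so not dairy-free — no
G: no peanut, no soy — valid
H: has peanut, so not peanut-free — reject
I: has honey, so not honey-free — no

G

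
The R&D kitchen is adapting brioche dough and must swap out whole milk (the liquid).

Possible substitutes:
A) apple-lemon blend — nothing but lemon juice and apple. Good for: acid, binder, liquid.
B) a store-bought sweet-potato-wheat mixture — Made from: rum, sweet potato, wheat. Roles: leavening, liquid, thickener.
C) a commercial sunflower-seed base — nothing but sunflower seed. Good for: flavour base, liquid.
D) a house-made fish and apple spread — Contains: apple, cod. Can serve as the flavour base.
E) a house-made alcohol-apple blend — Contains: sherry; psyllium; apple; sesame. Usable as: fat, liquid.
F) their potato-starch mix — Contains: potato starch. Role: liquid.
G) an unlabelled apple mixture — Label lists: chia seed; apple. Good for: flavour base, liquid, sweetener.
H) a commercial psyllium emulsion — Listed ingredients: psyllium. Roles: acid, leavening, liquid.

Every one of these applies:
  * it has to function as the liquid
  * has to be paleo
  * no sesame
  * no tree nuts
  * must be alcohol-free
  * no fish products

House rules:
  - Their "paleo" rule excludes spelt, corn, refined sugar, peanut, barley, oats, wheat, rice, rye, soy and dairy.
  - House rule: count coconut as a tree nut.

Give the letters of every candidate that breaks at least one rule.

A: only lemon juice and apple; none excluded — valid
B: has wheat, so not paleo; has rum, so not alcohol-free — out
C: every rule checks out — valid
D: not usable as a liquid; has cod, so not fish-free — reject
E: has sherry, so not alcohol-free; has sesame, so not sesame-free — reject
F: nothing on the exclusion list — keep
G: only apple and chia seed; none excluded — valid
H: every rule checks out — valid

B, D, E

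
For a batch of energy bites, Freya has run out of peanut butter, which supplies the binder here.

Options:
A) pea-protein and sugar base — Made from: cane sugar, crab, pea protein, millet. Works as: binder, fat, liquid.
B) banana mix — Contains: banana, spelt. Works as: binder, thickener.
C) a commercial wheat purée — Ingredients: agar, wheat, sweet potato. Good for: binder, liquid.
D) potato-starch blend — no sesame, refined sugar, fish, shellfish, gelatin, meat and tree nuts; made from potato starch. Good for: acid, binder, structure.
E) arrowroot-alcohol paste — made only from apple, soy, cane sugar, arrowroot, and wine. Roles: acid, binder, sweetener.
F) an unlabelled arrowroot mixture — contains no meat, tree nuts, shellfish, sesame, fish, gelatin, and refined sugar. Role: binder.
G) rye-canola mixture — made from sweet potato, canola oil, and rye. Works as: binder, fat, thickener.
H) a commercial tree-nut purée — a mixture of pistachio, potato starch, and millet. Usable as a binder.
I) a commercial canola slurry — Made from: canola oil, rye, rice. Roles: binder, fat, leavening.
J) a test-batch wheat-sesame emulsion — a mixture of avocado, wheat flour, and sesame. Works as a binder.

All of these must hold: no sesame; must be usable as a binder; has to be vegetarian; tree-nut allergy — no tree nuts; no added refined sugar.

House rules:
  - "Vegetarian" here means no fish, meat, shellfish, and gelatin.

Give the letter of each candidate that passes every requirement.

B, C, D, F, G, I

A: has crab, so not vegetarian; has cane sugar, so not no-added-sugar — reject
B: no sesame, no tree nuts — keep
C: works as a binder, no sesame, no tree nuts — valid
D: works as a binder, no refined sugar, no sesame — keep
E: has cane sugar, so not no-added-sugar — reject
F: works as a binder, no tree nuts, no sesame — OK
G: works as a binder, vegetarian, no sesame — OK
H: has pistachio, so not tree-nut-free — no
I: vegetarian, no refined sugar — keep
J: has sesame, so not sesame-free — out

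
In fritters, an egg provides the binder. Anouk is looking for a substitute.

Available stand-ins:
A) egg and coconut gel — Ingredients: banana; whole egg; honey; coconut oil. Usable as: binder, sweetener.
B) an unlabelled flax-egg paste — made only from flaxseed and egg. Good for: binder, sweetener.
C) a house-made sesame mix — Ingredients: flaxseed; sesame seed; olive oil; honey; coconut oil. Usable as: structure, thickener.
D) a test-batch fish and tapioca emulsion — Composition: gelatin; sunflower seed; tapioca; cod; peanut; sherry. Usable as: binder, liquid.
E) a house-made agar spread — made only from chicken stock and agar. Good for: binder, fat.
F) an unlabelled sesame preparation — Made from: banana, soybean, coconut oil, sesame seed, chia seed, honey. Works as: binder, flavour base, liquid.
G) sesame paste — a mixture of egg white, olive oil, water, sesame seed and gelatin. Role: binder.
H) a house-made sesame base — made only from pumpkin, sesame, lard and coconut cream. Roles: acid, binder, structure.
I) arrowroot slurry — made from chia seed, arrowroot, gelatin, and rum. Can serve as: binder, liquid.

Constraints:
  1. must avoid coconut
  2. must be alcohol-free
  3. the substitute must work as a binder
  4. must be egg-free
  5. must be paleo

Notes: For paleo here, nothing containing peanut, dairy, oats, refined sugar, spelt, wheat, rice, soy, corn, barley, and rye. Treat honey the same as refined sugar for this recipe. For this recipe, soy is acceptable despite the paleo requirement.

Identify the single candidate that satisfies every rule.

A: has honey, so not paleo; has whole egg, so not egg-free (and 1 more) — no
B: has egg, so not egg-free — out
C: not usable as a binder; has honey, so not paleo (and 1 more) — no
D: has peanut, so not paleo; has sherry, so not alcohol-free — out
E: paleo, no alcohol — OK
F: has honey, so not paleo; has coconut oil, so not coconut-free — no
G: has egg white, so not egg-free — no
H: has coconut cream, so not coconut-free — no
I: has rum, so not alcohol-free — no

E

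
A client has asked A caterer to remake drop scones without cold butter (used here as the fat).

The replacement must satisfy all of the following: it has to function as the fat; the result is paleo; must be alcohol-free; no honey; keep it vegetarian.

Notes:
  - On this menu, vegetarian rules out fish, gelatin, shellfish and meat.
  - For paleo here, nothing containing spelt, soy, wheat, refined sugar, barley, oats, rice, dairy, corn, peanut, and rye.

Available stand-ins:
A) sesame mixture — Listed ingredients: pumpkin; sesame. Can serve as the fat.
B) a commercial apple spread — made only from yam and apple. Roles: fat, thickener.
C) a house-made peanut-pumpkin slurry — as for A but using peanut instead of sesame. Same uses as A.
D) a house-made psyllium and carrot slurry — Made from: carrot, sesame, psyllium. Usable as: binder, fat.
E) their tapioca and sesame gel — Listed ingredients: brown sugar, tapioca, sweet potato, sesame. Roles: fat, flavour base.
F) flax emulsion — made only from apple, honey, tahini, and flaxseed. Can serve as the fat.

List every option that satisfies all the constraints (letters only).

A: all constraints satisfied — valid
B: only yam and apple; none excluded — OK
C: has peanut, so not paleo — no
D: only sesame, psyllium, and carrot; none excluded — valid
E: has brown sugar, so not paleo — out
F: has honey, so not honey-free — out

A, B, D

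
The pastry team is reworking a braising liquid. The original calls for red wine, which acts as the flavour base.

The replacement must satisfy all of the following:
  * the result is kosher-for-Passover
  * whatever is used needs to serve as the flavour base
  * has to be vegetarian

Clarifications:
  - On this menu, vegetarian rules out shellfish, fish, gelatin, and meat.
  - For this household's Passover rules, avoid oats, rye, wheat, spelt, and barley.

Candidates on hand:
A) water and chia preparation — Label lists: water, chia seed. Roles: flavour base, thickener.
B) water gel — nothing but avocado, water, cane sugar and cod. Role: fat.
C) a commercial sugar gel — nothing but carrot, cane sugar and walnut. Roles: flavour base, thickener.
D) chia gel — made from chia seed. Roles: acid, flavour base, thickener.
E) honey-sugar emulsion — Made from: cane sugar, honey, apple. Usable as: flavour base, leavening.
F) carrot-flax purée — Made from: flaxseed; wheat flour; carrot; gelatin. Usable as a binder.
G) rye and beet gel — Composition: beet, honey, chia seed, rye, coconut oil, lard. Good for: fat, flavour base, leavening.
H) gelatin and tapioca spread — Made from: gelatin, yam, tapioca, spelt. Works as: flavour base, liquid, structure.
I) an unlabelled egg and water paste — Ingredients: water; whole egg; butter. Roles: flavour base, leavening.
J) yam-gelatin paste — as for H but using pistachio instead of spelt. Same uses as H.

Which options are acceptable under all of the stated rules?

A: kosher-for-Passover, vegetarian — valid
B: not usable as a flavour base; has cod, so not vegetarian — out
C: only cane sugar, walnut and carrot; none excluded — OK
D: all constraints satisfied — valid
E: only honey, cane sugar, and apple; none excluded — valid
F: not usable as a flavour base; has gelatin, so not vegetarian (and 1 more) — out
G: has lard, so not vegetarian; has rye, so not kosher-for-Passover — no
H: has gelatin, so not vegetarian; has spelt, so not kosher-for-Passover — out
I: only butter, whole egg and water; none excluded — OK
J: has gelatin, so not vegetarian — no

A, C, D, E, I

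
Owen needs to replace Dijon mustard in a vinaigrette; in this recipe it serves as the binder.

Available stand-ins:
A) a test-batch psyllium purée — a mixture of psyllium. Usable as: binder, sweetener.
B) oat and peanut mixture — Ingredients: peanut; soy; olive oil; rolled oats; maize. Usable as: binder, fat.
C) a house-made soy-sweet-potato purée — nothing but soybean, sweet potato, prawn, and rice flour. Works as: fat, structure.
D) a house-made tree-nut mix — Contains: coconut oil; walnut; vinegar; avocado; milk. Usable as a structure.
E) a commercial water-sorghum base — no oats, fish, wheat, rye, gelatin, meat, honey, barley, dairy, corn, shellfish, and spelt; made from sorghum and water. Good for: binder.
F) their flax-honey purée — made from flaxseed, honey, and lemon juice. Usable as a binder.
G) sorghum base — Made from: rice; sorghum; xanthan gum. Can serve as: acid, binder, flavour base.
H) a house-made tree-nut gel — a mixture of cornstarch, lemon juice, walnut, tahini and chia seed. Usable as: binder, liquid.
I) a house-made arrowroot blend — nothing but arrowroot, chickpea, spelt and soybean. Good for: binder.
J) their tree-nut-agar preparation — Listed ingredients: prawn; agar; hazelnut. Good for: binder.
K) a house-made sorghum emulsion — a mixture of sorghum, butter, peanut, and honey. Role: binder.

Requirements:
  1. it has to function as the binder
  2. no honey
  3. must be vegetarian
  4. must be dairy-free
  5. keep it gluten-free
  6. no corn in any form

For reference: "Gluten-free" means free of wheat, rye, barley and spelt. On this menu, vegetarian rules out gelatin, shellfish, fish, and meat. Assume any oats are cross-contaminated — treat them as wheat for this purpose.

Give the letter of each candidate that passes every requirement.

A: only psyllium; none excluded — valid
B: has rolled oats, so not gluten-free; has maize, so not corn-free — reject
C: not usable as a binder; has prawn, so not vegetarian — no
D: not usable as a binder; has milk, so not dairy-free — reject
E: no honey, no dairy — OK
F: has honey, so not honey-free — reject
G: only rice, xanthan gum and sorghum; none excluded — keep
H: has cornstarch, so not corn-free — reject
I: has spelt, so not gluten-free — out
J: has prawn, so not vegetarian — reject
K: has butter, so not dairy-free; has honey, so not honey-free — out

A, E, G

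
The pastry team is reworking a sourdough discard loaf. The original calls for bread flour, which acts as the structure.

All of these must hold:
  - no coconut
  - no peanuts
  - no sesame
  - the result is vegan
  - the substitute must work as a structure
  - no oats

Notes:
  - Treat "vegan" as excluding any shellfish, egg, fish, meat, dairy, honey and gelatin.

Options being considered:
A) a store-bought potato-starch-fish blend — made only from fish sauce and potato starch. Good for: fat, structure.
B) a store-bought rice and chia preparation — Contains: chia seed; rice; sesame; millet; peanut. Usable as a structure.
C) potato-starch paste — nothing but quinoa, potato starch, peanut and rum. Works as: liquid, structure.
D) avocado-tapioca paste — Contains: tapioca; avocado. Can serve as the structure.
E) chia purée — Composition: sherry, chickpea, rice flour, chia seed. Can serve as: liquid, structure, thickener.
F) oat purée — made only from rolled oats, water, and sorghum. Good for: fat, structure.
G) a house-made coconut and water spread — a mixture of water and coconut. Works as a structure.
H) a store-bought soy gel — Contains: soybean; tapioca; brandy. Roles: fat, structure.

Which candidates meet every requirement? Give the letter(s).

A: has fish sauce, so not vegan — out
B: has sesame, so not sesame-free; has peanut, so not peanut-free — no
C: has peanut, so not peanut-free — reject
D: no peanut, no oats — keep
E: no peanut, no oats — keep
F: has rolled oats, so not oat-free — reject
G: has coconut, so not coconut-free — out
H: works as a structure, no peanut, no sesame — valid

D, E, H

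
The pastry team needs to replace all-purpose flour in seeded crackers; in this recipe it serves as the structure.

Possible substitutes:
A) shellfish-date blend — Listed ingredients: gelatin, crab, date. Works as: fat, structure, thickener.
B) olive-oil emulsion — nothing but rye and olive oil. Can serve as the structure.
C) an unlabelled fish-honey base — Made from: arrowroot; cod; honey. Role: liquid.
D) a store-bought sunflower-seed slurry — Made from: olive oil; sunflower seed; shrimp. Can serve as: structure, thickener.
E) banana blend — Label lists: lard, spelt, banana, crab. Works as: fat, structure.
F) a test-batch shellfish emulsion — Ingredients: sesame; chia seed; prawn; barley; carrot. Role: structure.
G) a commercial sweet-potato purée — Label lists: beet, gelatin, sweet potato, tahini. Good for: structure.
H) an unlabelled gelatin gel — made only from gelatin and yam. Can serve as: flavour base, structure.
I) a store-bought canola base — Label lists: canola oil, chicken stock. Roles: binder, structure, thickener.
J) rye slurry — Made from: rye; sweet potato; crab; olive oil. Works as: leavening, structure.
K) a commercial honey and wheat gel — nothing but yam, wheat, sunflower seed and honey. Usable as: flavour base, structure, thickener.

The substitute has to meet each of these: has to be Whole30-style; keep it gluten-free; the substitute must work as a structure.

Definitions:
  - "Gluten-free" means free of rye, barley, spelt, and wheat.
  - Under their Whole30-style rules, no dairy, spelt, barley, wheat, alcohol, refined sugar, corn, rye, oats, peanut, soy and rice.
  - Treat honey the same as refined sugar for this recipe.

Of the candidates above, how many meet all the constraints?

A: only gelatin, crab and date; none excluded — OK
B: has rye, so not gluten-free; has rye, so not Whole30-style — reject
C: not usable as a structure; has honey, so not Whole30-style — no
D: works as a structure, Whole30-style, gluten-free — OK
E: has spelt, so not gluten-free; has spelt, so not Whole30-style — no
F: has barley, so not gluten-free; has barley, so not Whole30-style — no
G: gluten-free, Whole30-style — valid
H: only gelatin and yam; none excluded — keep
I: only chicken stock and canola oil; none excluded — valid
J: has rye, so not gluten-free; has rye, so not Whole30-style — out
K: has wheat, so not gluten-free; has honey, so not Whole30-style — out

5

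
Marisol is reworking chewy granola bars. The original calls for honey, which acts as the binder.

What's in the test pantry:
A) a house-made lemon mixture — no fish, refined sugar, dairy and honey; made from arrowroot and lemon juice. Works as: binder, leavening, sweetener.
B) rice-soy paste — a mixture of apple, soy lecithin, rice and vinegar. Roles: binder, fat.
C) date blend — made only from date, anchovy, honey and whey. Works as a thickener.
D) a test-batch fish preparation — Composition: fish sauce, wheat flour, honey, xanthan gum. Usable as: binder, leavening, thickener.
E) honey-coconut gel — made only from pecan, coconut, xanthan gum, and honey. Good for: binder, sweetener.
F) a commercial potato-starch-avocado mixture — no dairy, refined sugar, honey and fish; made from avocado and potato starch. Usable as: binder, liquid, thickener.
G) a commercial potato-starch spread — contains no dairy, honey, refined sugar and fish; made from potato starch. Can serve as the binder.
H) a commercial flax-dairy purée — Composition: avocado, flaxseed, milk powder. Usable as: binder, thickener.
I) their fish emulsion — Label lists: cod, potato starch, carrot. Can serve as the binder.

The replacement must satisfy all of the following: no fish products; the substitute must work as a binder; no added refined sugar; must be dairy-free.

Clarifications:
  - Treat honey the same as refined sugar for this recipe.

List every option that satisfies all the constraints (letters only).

A: works as a binder, no fish, no-added-sugar — OK
B: rice and soy lecithin etc. — none of it excluded — keep
C: not usable as a binder; has whey, so not dairy-free (and 2 more) — out
D: has fish sauce, so not fish-free; has honey, so not no-added-sugar — reject
E: has honey, so not no-added-sugar — no
F: works as a binder, no dairy, no fish — keep
G: no-added-sugar, no fish — OK
H: has milk powder, so not dairy-free — no
I: has cod, so not fish-free — out

A, B, F, G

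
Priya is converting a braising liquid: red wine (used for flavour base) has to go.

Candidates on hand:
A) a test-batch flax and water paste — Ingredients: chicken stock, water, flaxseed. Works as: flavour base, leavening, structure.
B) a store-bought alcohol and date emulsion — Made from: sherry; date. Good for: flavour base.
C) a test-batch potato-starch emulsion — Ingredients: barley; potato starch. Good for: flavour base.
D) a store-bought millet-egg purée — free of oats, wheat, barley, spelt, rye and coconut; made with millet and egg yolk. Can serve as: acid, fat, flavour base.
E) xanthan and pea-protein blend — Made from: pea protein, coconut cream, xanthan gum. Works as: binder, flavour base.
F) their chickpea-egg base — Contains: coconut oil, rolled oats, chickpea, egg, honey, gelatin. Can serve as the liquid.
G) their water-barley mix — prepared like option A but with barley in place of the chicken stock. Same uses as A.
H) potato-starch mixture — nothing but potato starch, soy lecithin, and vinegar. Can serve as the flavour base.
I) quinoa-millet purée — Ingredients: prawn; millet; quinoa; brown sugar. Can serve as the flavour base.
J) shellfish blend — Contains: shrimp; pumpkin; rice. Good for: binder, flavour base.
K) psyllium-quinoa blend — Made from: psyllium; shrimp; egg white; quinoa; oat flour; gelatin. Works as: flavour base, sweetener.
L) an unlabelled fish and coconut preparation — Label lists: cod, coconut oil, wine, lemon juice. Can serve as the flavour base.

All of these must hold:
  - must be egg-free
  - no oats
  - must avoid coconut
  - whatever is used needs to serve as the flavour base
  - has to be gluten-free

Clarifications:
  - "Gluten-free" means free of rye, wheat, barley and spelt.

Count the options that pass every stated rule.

5

A: all constraints satisfied — valid
B: every rule checks out — valid
C: has barley, so not gluten-free — out
D: has egg yolk, so not egg-free — no
E: has coconut cream, so not coconut-free — no
F: not usable as a flavour base; has egg, so not egg-free (and 2 more) — no
G: has barley, so not gluten-free — reject
H: all constraints satisfied — keep
I: every rule checks out — valid
J: only rice, shrimp and pumpkin; none excluded — valid
K: has egg white, so not egg-free; has oat flour, so not oat-free — no
L: has coconut oil, so not coconut-free — out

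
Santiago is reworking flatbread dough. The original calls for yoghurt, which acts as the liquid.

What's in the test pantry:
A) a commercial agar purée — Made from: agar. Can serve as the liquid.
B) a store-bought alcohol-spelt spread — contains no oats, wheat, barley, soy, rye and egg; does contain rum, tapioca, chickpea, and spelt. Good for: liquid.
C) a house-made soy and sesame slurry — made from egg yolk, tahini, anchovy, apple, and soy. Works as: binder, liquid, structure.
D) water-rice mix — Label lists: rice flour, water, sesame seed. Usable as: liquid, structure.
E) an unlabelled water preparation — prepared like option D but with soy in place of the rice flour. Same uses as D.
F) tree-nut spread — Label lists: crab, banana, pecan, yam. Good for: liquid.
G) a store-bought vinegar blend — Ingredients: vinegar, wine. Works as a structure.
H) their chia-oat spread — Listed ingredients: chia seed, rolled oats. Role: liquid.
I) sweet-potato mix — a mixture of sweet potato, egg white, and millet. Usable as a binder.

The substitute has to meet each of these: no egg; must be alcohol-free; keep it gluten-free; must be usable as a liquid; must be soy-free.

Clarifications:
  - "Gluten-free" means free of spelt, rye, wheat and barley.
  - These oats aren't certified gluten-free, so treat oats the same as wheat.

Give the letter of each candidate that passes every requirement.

A: only agar; none excluded — keep
B: has spelt, so not gluten-free; has rum, so not alcohol-free — reject
C: has egg yolk, so not egg-free; has soy, so not soy-free — out
D: only rice flour, sesame seed and water; none excluded — OK
E: has soy, so not soy-free — out
F: every rule checks out — keep
G: not usable as a liquid; has wine, so not alcohol-free — reject
H: has rolled oats, so not gluten-free — no
I: not usable as a liquid; has egg white, so not egg-free — no

A, D, F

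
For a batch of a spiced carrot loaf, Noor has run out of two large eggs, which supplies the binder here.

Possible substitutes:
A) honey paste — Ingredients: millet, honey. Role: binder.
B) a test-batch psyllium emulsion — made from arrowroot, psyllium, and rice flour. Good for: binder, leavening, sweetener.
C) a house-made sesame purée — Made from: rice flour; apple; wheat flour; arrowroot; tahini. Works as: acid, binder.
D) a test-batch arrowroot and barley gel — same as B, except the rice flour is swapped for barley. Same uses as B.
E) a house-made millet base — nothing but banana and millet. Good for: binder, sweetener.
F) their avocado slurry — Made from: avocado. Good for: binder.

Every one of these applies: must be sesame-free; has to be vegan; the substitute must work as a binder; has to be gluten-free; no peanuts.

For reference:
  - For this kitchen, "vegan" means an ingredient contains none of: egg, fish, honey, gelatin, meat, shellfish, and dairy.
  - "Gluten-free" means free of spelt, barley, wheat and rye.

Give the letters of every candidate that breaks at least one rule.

A, C, D

A: has honey, so not vegan — reject
B: vegan, gluten-free — keep
C: has wheat flour, so not gluten-free; has tahini, so not sesame-free — out
D: has barley, so not gluten-free — reject
E: gluten-free, no sesame — keep
F: all constraints satisfied — keep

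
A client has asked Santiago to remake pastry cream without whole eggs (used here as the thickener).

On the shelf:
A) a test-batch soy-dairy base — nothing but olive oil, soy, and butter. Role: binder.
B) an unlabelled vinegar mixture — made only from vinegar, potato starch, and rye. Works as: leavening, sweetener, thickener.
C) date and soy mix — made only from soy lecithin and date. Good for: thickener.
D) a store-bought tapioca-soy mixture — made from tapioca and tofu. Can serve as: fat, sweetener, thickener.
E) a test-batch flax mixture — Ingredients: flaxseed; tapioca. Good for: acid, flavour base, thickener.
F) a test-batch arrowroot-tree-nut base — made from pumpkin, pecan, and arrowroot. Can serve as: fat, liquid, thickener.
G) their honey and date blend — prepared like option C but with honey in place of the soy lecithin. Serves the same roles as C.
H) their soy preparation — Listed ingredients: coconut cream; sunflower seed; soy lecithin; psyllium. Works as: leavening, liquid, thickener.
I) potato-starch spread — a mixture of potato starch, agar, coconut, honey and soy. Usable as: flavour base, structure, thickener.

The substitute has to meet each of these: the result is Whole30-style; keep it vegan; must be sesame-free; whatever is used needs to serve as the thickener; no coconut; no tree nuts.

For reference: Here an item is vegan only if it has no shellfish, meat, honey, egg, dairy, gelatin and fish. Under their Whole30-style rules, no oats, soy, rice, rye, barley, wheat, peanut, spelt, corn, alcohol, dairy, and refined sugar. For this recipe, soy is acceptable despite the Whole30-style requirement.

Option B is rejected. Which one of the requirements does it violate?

Whole30-style

usable as a thickener: satisfied
vegan: satisfied
Whole30-style: has rye — fails
tree-nut-free: satisfied
sesame-free: satisfied
coconut-free: satisfied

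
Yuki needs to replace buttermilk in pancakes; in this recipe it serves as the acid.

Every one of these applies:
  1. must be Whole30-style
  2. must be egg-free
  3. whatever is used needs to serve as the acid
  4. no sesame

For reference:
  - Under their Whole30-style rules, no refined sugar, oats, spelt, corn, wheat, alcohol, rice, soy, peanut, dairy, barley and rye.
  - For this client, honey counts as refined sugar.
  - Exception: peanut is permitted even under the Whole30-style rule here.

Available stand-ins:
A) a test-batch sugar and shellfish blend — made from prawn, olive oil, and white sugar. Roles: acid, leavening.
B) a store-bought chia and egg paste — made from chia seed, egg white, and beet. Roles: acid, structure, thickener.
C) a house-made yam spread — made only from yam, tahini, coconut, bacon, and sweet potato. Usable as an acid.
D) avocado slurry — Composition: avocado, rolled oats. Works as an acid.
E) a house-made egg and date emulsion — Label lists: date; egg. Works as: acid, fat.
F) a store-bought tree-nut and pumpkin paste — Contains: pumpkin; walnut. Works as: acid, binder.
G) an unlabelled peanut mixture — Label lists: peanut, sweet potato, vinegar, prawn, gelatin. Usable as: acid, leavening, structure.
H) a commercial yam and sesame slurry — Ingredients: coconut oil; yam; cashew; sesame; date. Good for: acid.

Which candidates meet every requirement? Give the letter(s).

A: has white sugar, so not Whole30-style — out
B: has egg white, so not egg-free — reject
C: has tahini, so not sesame-free — out
D: has rolled oats, so not Whole30-style — reject
E: has egg, so not egg-free — out
F: all constraints satisfied — keep
G: peanut is permitted under the Whole30-style carve-out; nothing else excluded — valid
H: has sesame, so not sesame-free — reject

F, G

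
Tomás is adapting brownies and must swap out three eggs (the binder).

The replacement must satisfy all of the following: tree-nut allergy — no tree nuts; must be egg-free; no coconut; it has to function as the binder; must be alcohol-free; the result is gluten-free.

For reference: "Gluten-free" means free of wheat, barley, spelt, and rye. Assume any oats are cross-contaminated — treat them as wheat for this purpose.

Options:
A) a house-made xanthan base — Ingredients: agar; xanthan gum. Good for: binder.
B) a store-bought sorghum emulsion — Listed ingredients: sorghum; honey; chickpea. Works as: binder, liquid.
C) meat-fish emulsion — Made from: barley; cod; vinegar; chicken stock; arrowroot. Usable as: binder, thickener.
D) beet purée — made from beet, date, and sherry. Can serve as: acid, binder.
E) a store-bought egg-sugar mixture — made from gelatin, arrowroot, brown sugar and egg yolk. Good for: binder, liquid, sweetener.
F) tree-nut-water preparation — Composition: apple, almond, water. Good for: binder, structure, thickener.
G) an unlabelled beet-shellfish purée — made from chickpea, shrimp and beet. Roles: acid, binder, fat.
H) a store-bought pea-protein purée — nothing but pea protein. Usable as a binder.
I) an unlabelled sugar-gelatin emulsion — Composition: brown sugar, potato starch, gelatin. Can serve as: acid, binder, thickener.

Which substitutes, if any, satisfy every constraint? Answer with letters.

A, B, G, H, I

A: only xanthan gum and agar; none excluded — OK
B: works as a binder, no coconut, no egg — OK
C: has barley, so not gluten-free — out
D: has sherry, so not alcohol-free — no
E: has egg yolk, so not egg-free — no
F: has almond, so not tree-nut-free — out
G: only shrimp, beet and chickpea; none excluded — keep
H: only pea protein; none excluded — OK
I: no tree nuts, no alcohol — keep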